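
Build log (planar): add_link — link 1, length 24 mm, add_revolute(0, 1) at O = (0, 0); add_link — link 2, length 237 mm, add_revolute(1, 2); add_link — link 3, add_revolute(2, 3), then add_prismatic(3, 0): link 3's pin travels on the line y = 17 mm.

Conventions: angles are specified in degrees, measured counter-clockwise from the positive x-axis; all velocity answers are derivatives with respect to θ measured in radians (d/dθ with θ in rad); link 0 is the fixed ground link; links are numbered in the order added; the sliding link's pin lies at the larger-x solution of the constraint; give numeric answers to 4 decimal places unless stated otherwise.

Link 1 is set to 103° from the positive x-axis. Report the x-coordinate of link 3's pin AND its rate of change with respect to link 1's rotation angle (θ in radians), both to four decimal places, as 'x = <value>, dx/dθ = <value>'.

geometry: r = 24 mm, L = 237 mm, e = 17 mm
crank pin P = (r cos θ, r sin θ) = (-5.398825, 23.384882)
h = r sin θ − e = 23.384882 − 17 = 6.384882
x = r cos θ + √(L² − h²) = -5.398825 + 236.913979 = 231.515153
dx/dθ = −r sin θ − h·r cos θ/√(L² − h²) (θ in radians; h = 6.384882) = -23.239382

x = 231.5152, dx/dθ = -23.2394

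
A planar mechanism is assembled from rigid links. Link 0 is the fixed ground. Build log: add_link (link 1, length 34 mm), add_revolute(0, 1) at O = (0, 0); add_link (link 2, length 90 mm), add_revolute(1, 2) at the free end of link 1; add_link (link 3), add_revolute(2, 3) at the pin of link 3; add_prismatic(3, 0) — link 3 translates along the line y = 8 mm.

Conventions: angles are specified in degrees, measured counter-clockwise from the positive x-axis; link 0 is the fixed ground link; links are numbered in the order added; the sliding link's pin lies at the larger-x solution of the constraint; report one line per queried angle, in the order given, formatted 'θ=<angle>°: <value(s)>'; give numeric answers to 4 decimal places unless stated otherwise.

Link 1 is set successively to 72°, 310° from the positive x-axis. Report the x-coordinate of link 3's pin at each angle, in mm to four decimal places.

geometry: r = 34 mm, L = 90 mm, e = 8 mm
θ=72°: crank pin P = (r cos θ, r sin θ) = (10.506578, 32.335922)
θ=72°: h = r sin θ − e = 32.335922 − 8 = 24.335922
θ=72°: x = r cos θ + √(L² − h²) = 10.506578 + 86.647348 = 97.153926
θ=310°: crank pin P = (r cos θ, r sin θ) = (21.854779, -26.045511)
θ=310°: h = r sin θ − e = -26.045511 − 8 = -34.045511
θ=310°: x = r cos θ + √(L² − h²) = 21.854779 + 83.312083 = 105.166862

θ=72°: 97.1539
θ=310°: 105.1669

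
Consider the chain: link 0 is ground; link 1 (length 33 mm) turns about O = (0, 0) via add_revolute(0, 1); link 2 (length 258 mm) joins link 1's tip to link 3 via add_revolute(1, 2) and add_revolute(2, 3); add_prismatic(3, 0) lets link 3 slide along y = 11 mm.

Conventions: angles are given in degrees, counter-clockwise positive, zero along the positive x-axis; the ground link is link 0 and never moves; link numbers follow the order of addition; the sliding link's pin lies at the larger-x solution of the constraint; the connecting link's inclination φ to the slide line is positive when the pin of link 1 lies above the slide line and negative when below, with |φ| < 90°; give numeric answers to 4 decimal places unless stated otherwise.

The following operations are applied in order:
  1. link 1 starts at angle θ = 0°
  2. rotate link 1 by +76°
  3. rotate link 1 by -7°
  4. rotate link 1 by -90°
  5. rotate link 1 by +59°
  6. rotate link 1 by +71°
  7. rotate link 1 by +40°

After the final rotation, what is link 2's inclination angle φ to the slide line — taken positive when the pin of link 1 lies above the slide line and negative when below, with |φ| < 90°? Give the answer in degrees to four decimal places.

geometry: r = 33 mm, L = 258 mm, e = 11 mm; θ starts at 0°
rotate link 1 by +76°: θ ← 0° +76° = 76°
rotate link 1 by -7°: θ ← 76° -7° = 69°
rotate link 1 by -90°: θ ← 69° -90° = -21°
rotate link 1 by +59°: θ ← -21° +59° = 38°
rotate link 1 by +71°: θ ← 38° +71° = 109°
rotate link 1 by +40°: θ ← 109° +40° = 149°
h = r sin θ − e = 16.996256 − 11 = 5.996256
sin φ = h / L = 5.996256 / 258 = 0.02324130
φ = arcsin(0.02324130) = 1.331749°

1.3317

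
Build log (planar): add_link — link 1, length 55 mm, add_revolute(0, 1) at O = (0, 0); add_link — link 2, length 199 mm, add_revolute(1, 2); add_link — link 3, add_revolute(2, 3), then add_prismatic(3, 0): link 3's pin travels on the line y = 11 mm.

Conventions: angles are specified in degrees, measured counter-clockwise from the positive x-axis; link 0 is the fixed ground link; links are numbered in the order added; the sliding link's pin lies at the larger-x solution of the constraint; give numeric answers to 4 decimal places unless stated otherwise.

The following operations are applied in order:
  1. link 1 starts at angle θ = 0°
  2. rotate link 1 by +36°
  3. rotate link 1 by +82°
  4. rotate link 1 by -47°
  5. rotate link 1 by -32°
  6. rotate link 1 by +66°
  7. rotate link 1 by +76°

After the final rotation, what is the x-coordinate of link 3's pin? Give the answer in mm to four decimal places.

geometry: r = 55 mm, L = 199 mm, e = 11 mm; θ starts at 0°
rotate link 1 by +36°: θ ← 0° +36° = 36°
rotate link 1 by +82°: θ ← 36° +82° = 118°
rotate link 1 by -47°: θ ← 118° -47° = 71°
rotate link 1 by -32°: θ ← 71° -32° = 39°
rotate link 1 by +66°: θ ← 39° +66° = 105°
rotate link 1 by +76°: θ ← 105° +76° = 181°
crank pin P = (r cos θ, r sin θ) = (-54.991623, -0.959882)
h = r sin θ − e = -0.959882 − 11 = -11.959882
x = r cos θ + √(L² − h²) = -54.991623 + 198.640281 = 143.648658

143.6487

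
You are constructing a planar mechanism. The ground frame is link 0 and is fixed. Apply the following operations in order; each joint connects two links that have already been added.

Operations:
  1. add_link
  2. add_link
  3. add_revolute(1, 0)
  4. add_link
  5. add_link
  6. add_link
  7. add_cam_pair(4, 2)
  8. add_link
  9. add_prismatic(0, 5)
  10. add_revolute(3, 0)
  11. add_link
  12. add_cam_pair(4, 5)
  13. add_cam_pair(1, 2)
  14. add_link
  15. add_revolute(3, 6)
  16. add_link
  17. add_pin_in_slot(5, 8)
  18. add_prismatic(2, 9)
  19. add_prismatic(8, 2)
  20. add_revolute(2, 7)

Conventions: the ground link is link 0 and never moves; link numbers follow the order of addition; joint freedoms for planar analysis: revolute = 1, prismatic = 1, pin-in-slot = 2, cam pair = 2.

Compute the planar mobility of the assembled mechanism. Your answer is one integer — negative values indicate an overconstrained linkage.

link 0 = ground. State L|J1|J2 = 1|0|0
+link1  2|0|0
+link2  3|0|0
R(1,0) f=1→J1  3|1|0
+link3  4|1|0
+link4  5|1|0
+link5  6|1|0
C(4,2) f=2→J2  6|1|1
+link6  7|1|1
P(0,5) f=1→J1  7|2|1
R(3,0) f=1→J1  7|3|1
+link7  8|3|1
C(4,5) f=2→J2  8|3|2
C(1,2) f=2→J2  8|3|3
+link8  9|3|3
R(3,6) f=1→J1  9|4|3
+link9  10|4|3
PS(5,8) f=2→J2  10|4|4
P(2,9) f=1→J1  10|5|4
P(8,2) f=1→J1  10|6|4
R(2,7) f=1→J1  10|7|4
M = 3(10−1)−2·7−4 = 27−14−4 = 9

M = 9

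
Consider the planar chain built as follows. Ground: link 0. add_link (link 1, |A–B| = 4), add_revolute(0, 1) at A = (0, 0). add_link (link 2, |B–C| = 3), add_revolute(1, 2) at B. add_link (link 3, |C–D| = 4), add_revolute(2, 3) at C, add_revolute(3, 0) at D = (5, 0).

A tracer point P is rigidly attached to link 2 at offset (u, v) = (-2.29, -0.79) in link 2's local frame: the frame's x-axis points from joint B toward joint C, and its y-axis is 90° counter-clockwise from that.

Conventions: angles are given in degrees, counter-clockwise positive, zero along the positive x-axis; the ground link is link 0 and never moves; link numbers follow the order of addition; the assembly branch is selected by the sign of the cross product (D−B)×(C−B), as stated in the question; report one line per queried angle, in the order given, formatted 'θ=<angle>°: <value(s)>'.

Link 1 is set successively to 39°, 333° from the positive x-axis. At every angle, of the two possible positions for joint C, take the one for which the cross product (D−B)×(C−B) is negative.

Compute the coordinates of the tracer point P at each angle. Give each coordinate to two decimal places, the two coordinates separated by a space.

A=(0,0), D=(5.00,0)
θ=39°: B = A + 4.00·(cos39°, sin39°) = (3.1086, 2.5173)
θ=39°: |BD| = 3.1487
θ=39°: circle(B,3.00) ∩ circle(D,4.00): a=0.4628, h=2.9641
θ=39°:   candidates: C₊=(5.7563,3.9279) cross=9.333; C₋=(1.0169,0.3668) cross=-9.333
θ=39°:   branch - wants cross < 0 → take C=(1.0169,0.3668) (cross=-9.333)
θ=39°: ex = (C−B)/|BC| = (-0.6972,-0.7168); ey = (0.7168,-0.6972)
θ=39°: P = B + -2.29·ex + -0.79·ey = (4.1390,4.7097)
θ=333°: B = A + 4.00·(cos333°, sin333°) = (3.5640, -1.8160)
θ=333°: |BD| = 2.3151
θ=333°: circle(B,3.00) ∩ circle(D,4.00): a=-0.3543, h=2.9790
θ=333°:   candidates: C₊=(1.0076,-0.2461) cross=6.897; C₋=(5.6810,-3.9416) cross=-6.897
θ=333°:   branch - wants cross < 0 → take C=(5.6810,-3.9416) (cross=-6.897)
θ=333°: ex = (C−B)/|BC| = (0.7057,-0.7085); ey = (0.7085,0.7057)
θ=333°: P = B + -2.29·ex + -0.79·ey = (1.3883,-0.7509)

θ=39°: 4.14 4.71
θ=333°: 1.39 -0.75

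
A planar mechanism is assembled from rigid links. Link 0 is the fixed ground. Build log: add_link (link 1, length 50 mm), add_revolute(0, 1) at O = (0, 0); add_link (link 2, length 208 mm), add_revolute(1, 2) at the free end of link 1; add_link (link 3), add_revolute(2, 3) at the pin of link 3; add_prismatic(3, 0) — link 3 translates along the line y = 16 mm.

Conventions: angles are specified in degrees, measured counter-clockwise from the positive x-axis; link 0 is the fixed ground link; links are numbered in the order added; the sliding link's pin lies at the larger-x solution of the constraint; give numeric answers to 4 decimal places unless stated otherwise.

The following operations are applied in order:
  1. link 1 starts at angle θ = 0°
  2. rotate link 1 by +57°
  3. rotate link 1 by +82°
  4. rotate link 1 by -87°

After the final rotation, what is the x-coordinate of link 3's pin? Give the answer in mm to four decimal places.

geometry: r = 50 mm, L = 208 mm, e = 16 mm; θ starts at 0°
rotate link 1 by +57°: θ ← 0° +57° = 57°
rotate link 1 by +82°: θ ← 57° +82° = 139°
rotate link 1 by -87°: θ ← 139° -87° = 52°
crank pin P = (r cos θ, r sin θ) = (30.783074, 39.400538)
h = r sin θ − e = 39.400538 − 16 = 23.400538
x = r cos θ + √(L² − h²) = 30.783074 + 206.679498 = 237.462572

237.4626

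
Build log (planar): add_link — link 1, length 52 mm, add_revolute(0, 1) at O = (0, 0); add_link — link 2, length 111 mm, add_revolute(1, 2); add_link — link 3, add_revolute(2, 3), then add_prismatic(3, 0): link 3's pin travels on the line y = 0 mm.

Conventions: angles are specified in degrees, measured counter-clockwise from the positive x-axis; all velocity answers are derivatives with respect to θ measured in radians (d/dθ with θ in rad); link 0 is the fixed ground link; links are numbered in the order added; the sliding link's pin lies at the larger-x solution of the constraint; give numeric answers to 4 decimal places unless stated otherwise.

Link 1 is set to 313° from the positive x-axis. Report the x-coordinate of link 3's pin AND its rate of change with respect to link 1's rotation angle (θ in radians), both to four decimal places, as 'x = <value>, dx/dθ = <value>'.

geometry: r = 52 mm, L = 111 mm, e = 0 mm
crank pin P = (r cos θ, r sin θ) = (35.463915, -38.030392)
h = r sin θ − e = -38.030392 − 0 = -38.030392
x = r cos θ + √(L² − h²) = 35.463915 + 104.281778 = 139.745693
dx/dθ = −r sin θ − h·r cos θ/√(L² − h²) (θ in radians; h = -38.030392) = 50.963684

x = 139.7457, dx/dθ = 50.9637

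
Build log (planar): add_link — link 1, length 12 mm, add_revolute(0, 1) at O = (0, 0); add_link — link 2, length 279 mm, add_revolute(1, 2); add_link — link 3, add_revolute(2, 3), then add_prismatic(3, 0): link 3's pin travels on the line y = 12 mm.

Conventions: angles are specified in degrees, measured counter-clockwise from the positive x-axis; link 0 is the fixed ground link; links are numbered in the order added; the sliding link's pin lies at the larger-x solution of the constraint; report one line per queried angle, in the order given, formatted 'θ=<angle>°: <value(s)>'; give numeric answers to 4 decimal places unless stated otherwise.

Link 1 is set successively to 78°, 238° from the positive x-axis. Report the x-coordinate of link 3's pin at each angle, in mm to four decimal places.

geometry: r = 12 mm, L = 279 mm, e = 12 mm
θ=78°: crank pin P = (r cos θ, r sin θ) = (2.494940, 11.737771)
θ=78°: h = r sin θ − e = 11.737771 − 12 = -0.262229
θ=78°: x = r cos θ + √(L² − h²) = 2.494940 + 278.999877 = 281.494817
θ=238°: crank pin P = (r cos θ, r sin θ) = (-6.359031, -10.176577)
θ=238°: h = r sin θ − e = -10.176577 − 12 = -22.176577
θ=238°: x = r cos θ + √(L² − h²) = -6.359031 + 278.117240 = 271.758209

θ=78°: 281.4948
θ=238°: 271.7582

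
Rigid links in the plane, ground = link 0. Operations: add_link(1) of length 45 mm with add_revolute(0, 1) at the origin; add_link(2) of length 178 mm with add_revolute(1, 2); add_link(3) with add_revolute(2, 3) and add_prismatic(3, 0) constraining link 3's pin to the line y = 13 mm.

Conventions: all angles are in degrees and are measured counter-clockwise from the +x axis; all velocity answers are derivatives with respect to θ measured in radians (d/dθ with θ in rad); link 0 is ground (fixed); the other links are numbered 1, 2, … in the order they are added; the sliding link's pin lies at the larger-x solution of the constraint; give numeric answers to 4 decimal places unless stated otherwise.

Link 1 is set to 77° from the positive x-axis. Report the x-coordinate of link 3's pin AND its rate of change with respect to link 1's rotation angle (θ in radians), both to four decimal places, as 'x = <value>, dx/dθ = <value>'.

geometry: r = 45 mm, L = 178 mm, e = 13 mm
crank pin P = (r cos θ, r sin θ) = (10.122797, 43.846653)
h = r sin θ − e = 43.846653 − 13 = 30.846653
x = r cos θ + √(L² − h²) = 10.122797 + 175.306828 = 185.429626
dx/dθ = −r sin θ − h·r cos θ/√(L² − h²) (θ in radians; h = 30.846653) = -45.627841

x = 185.4296, dx/dθ = -45.6278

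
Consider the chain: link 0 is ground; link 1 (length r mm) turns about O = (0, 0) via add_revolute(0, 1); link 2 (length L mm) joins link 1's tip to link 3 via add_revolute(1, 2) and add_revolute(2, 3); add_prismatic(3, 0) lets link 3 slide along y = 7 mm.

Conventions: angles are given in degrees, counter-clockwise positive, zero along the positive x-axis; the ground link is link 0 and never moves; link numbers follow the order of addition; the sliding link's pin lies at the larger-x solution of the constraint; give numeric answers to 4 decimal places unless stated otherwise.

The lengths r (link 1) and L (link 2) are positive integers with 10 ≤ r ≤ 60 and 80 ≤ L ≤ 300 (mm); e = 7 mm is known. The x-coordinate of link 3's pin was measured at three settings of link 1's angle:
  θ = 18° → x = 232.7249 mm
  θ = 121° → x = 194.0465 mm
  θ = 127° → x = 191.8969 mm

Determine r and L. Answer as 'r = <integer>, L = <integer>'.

constraint per measurement: (x − r cos θ)² + (r sin θ − e)² = L²
subtracting the θ₁ and θ₂ equations cancels the r² and L² terms:
r = (x₁² − x₂²) / (2[(x₁cos θ₁ + e sin θ₁) − (x₂cos θ₂ + e sin θ₂)]) = 26.0000 → r = 26
L² = (x₁ − r cos θ₁)² + (r sin θ₁ − e)² = 43264.0012 → L = 208.0000 → L = 208
check at θ₃=127°: x = 191.8969 (printed 191.8969) ✓

r = 26, L = 208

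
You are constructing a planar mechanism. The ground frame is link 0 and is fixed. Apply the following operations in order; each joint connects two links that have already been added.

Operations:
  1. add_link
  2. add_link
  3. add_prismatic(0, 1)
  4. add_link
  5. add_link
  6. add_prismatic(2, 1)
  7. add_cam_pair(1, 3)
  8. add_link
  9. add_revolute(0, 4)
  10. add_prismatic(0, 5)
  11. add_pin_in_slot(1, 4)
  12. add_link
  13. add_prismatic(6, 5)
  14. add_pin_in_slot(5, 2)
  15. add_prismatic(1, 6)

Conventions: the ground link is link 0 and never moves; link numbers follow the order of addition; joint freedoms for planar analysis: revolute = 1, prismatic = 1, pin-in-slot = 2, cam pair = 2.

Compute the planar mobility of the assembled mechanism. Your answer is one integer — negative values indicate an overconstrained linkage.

link 0 = ground. State L|J1|J2 = 1|0|0
+link1  2|0|0
+link2  3|0|0
P(0,1) f=1→J1  3|1|0
+link3  4|1|0
+link4  5|1|0
P(2,1) f=1→J1  5|2|0
C(1,3) f=2→J2  5|2|1
+link5  6|2|1
R(0,4) f=1→J1  6|3|1
P(0,5) f=1→J1  6|4|1
PS(1,4) f=2→J2  6|4|2
+link6  7|4|2
P(6,5) f=1→J1  7|5|2
PS(5,2) f=2→J2  7|5|3
P(1,6) f=1→J1  7|6|3
M = 3(7−1)−2·6−3 = 18−12−3 = 3

M = 3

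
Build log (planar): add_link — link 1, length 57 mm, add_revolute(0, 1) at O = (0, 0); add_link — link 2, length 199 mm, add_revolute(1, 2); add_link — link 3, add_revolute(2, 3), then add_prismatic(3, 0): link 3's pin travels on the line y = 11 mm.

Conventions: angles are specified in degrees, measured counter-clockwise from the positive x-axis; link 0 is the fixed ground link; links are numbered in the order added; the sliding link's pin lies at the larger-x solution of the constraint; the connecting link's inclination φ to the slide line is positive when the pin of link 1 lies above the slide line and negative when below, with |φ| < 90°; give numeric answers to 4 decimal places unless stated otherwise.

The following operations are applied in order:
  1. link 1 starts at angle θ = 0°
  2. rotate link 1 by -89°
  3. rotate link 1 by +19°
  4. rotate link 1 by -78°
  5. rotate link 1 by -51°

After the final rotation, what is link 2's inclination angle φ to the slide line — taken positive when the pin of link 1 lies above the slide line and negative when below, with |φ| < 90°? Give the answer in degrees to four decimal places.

geometry: r = 57 mm, L = 199 mm, e = 11 mm; θ starts at 0°
rotate link 1 by -89°: θ ← 0° -89° = -89°
rotate link 1 by +19°: θ ← -89° +19° = -70°
rotate link 1 by -78°: θ ← -70° -78° = -148°
rotate link 1 by -51°: θ ← -148° -51° = -199°
h = r sin θ − e = 18.557385 − 11 = 7.557385
sin φ = h / L = 7.557385 / 199 = 0.03797681
φ = arcsin(0.03797681) = 2.176434°

2.1764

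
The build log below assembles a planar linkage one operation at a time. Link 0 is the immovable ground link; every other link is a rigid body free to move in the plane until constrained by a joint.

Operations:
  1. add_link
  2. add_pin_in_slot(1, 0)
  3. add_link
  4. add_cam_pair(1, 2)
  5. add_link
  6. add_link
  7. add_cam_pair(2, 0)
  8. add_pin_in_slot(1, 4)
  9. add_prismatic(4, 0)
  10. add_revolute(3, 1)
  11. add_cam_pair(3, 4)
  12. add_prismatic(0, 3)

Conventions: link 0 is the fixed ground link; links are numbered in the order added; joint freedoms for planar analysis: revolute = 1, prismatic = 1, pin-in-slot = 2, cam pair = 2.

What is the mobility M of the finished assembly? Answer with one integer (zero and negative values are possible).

(L,J1,J2)=(1,0,0); link0 fixed
link1: (2,0,0)
PS 1-0 [J2]: (2,0,1)
link2: (3,0,1)
C 1-2 [J2]: (3,0,2)
link3: (4,0,2)
link4: (5,0,2)
C 2-0 [J2]: (5,0,3)
PS 1-4 [J2]: (5,0,4)
P 4-0 [J1]: (5,1,4)
R 3-1 [J1]: (5,2,4)
C 3-4 [J2]: (5,2,5)
P 0-3 [J1]: (5,3,5)
Grübler: 3·4 − 2·3 − 5 = 1

M = 1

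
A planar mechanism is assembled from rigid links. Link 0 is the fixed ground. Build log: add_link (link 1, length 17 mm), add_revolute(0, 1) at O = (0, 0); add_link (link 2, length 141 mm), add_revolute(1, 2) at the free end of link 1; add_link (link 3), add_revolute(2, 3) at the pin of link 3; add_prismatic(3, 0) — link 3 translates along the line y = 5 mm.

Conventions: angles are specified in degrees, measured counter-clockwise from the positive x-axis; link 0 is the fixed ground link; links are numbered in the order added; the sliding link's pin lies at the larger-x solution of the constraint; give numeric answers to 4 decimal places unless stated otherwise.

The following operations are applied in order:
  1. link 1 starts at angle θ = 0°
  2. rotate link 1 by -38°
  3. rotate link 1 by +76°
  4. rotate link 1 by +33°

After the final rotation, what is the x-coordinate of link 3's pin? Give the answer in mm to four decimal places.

geometry: r = 17 mm, L = 141 mm, e = 5 mm; θ starts at 0°
rotate link 1 by -38°: θ ← 0° -38° = -38°
rotate link 1 by +76°: θ ← -38° +76° = 38°
rotate link 1 by +33°: θ ← 38° +33° = 71°
crank pin P = (r cos θ, r sin θ) = (5.534659, 16.073816)
h = r sin θ − e = 16.073816 − 5 = 11.073816
x = r cos θ + √(L² − h²) = 5.534659 + 140.564471 = 146.099130

146.0991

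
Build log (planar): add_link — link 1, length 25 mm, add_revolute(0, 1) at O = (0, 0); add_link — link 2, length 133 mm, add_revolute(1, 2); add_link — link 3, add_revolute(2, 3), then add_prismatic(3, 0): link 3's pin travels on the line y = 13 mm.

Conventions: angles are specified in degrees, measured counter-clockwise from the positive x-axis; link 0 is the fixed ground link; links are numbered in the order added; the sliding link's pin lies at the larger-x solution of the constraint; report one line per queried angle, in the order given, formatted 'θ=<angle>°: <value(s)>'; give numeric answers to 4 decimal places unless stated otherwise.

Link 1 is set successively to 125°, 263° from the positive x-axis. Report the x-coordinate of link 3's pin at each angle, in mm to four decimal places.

geometry: r = 25 mm, L = 133 mm, e = 13 mm
θ=125°: crank pin P = (r cos θ, r sin θ) = (-14.339411, 20.478801)
θ=125°: h = r sin θ − e = 20.478801 − 13 = 7.478801
θ=125°: x = r cos θ + √(L² − h²) = -14.339411 + 132.789561 = 118.450150
θ=263°: crank pin P = (r cos θ, r sin θ) = (-3.046734, -24.813654)
θ=263°: h = r sin θ − e = -24.813654 − 13 = -37.813654
θ=263°: x = r cos θ + √(L² − h²) = -3.046734 + 127.511284 = 124.464551

θ=125°: 118.4502
θ=263°: 124.4646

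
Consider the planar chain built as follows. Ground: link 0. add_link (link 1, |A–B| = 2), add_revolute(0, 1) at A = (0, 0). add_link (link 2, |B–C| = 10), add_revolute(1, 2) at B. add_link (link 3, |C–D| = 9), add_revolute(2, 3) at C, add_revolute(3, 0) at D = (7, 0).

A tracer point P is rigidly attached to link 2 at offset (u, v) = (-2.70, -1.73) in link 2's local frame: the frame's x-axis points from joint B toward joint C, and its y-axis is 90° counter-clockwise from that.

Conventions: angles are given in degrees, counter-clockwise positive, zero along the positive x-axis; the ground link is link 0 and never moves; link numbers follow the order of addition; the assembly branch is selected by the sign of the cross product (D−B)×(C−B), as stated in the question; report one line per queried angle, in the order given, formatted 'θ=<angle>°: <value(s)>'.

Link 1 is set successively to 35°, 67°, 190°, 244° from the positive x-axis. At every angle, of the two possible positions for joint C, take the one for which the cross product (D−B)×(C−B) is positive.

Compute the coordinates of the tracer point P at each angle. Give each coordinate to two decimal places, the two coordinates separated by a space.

A=(0,0), D=(7.00,0)
θ=35°: B = A + 2.00·(cos35°, sin35°) = (1.6383, 1.1472)
θ=35°: |BD| = 5.4830
θ=35°: circle(B,10.00) ∩ circle(D,9.00): a=4.4741, h=8.9433
θ=35°:   candidates: C₊=(7.8845,8.9564) cross=49.036; C₋=(4.1423,-8.5343) cross=-49.036
θ=35°:   branch + wants cross > 0 → take C=(7.8845,8.9564) (cross=49.036)
θ=35°: ex = (C−B)/|BC| = (0.6246,0.7809); ey = (-0.7809,0.6246)
θ=35°: P = B + -2.70·ex + -1.73·ey = (1.3028,-2.0419)
θ=67°: B = A + 2.00·(cos67°, sin67°) = (0.7815, 1.8410)
θ=67°: |BD| = 6.4853
θ=67°: circle(B,10.00) ∩ circle(D,9.00): a=4.7075, h=8.8227
θ=67°:   candidates: C₊=(7.7998,8.9644) cross=57.218; C₋=(2.7908,-7.9550) cross=-57.218
θ=67°:   branch + wants cross > 0 → take C=(7.7998,8.9644) (cross=57.218)
θ=67°: ex = (C−B)/|BC| = (0.7018,0.7123); ey = (-0.7123,0.7018)
θ=67°: P = B + -2.70·ex + -1.73·ey = (0.1188,-1.2965)
θ=190°: B = A + 2.00·(cos190°, sin190°) = (-1.9696, -0.3473)
θ=190°: |BD| = 8.9763
θ=190°: circle(B,10.00) ∩ circle(D,9.00): a=5.5465, h=8.3208
θ=190°:   candidates: C₊=(3.2508,8.1819) cross=74.691; C₋=(3.8947,-8.4473) cross=-74.691
θ=190°:   branch + wants cross > 0 → take C=(3.2508,8.1819) (cross=74.691)
θ=190°: ex = (C−B)/|BC| = (0.5220,0.8529); ey = (-0.8529,0.5220)
θ=190°: P = B + -2.70·ex + -1.73·ey = (-1.9036,-3.5533)
θ=244°: B = A + 2.00·(cos244°, sin244°) = (-0.8767, -1.7976)
θ=244°: |BD| = 8.0793
θ=244°: circle(B,10.00) ∩ circle(D,9.00): a=5.2155, h=8.5322
θ=244°:   candidates: C₊=(2.3096,7.6812) cross=68.934; C₋=(6.1064,-8.9555) cross=-68.934
θ=244°:   branch + wants cross > 0 → take C=(2.3096,7.6812) (cross=68.934)
θ=244°: ex = (C−B)/|BC| = (0.3186,0.9479); ey = (-0.9479,0.3186)
θ=244°: P = B + -2.70·ex + -1.73·ey = (-0.0972,-4.9081)

θ=35°: 1.30 -2.04
θ=67°: 0.12 -1.30
θ=190°: -1.90 -3.55
θ=244°: -0.10 -4.91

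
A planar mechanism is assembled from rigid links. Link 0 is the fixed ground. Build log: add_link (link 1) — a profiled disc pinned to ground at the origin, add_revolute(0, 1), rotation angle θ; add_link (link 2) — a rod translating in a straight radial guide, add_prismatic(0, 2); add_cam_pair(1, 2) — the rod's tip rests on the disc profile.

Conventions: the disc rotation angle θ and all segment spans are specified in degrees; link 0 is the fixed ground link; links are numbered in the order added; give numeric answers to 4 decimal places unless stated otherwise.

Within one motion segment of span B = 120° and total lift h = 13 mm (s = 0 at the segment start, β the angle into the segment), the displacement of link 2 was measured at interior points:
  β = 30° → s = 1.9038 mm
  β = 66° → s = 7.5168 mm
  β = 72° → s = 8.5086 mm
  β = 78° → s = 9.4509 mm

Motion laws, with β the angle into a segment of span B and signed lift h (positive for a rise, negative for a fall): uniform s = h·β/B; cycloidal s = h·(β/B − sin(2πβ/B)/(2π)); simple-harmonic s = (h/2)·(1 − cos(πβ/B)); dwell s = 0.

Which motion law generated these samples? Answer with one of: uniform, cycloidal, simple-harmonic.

candidates at β/B = r: uniform s = h·r (linear in β); cycloidal s = h·(r − sin(2πr)/(2π)); simple-harmonic s = (h/2)(1 − cos(πr))
β=30°: printed 1.9038 | uniform 3.2500, cycloidal 1.1810, simple-harmonic 1.9038
β=66°: printed 7.5168 | uniform 7.1500, cycloidal 7.7894, simple-harmonic 7.5168
β=72°: printed 8.5086 | uniform 7.8000, cycloidal 9.0161, simple-harmonic 8.5086
β=78°: printed 9.4509 | uniform 8.4500, cycloidal 10.1239, simple-harmonic 9.4509
only one law matches every sample → simple-harmonic

simple-harmonic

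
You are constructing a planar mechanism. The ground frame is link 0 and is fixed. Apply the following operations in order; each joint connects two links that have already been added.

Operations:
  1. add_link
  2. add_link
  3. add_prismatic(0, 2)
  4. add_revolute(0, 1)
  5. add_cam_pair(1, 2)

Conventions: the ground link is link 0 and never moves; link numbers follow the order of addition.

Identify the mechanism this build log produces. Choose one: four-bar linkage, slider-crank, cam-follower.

links: 3 (incl. ground); joints: 1 revolute, 1 prismatic, 1 higher (cam) pair, forming one closed loop
3 links, revolute + prismatic + higher pair in one loop → cam-follower

cam-follower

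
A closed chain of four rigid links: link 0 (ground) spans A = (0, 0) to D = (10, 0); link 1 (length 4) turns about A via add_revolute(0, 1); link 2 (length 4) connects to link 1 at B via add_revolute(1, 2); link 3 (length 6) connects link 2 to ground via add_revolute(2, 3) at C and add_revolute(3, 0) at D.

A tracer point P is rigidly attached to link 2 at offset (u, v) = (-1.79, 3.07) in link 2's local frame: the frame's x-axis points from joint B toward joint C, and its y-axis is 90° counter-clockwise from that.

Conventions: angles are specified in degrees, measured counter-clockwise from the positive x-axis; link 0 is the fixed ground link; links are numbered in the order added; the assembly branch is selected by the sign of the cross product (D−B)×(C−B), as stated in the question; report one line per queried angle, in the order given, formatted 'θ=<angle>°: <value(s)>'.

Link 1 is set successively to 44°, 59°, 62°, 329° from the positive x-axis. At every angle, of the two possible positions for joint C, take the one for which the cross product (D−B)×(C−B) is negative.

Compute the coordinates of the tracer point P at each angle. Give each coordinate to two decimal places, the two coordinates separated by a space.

A=(0,0), D=(10.00,0)
θ=44°: B = A + 4.00·(cos44°, sin44°) = (2.8774, 2.7786)
θ=44°: |BD| = 7.6454
θ=44°: circle(B,4.00) ∩ circle(D,6.00): a=2.5148, h=3.1106
θ=44°:   candidates: C₊=(6.3507,4.7626) cross=23.782; C₋=(4.0896,-1.0332) cross=-23.782
θ=44°:   branch - wants cross < 0 → take C=(4.0896,-1.0332) (cross=-23.782)
θ=44°: ex = (C−B)/|BC| = (0.3031,-0.9530); ey = (0.9530,0.3031)
θ=44°: P = B + -1.79·ex + 3.07·ey = (5.2605,5.4149)
θ=59°: B = A + 4.00·(cos59°, sin59°) = (2.0602, 3.4287)
θ=59°: |BD| = 8.6485
θ=59°: circle(B,4.00) ∩ circle(D,6.00): a=3.1680, h=2.4421
θ=59°:   candidates: C₊=(5.9367,4.4147) cross=21.120; C₋=(4.0004,-0.0693) cross=-21.120
θ=59°:   branch - wants cross < 0 → take C=(4.0004,-0.0693) (cross=-21.120)
θ=59°: ex = (C−B)/|BC| = (0.4851,-0.8745); ey = (0.8745,0.4851)
θ=59°: P = B + -1.79·ex + 3.07·ey = (3.8765,6.4831)
θ=62°: B = A + 4.00·(cos62°, sin62°) = (1.8779, 3.5318)
θ=62°: |BD| = 8.8568
θ=62°: circle(B,4.00) ∩ circle(D,6.00): a=3.2993, h=2.2616
θ=62°:   candidates: C₊=(5.8054,4.2901) cross=20.030; C₋=(4.0017,0.1422) cross=-20.030
θ=62°:   branch - wants cross < 0 → take C=(4.0017,0.1422) (cross=-20.030)
θ=62°: ex = (C−B)/|BC| = (0.5309,-0.8474); ey = (0.8474,0.5309)
θ=62°: P = B + -1.79·ex + 3.07·ey = (3.5290,6.6787)
θ=329°: B = A + 4.00·(cos329°, sin329°) = (3.4287, -2.0602)
θ=329°: |BD| = 6.8867
θ=329°: circle(B,4.00) ∩ circle(D,6.00): a=1.9913, h=3.4691
θ=329°:   candidates: C₊=(4.2910,1.8458) cross=23.891; C₋=(6.3665,-4.7747) cross=-23.891
θ=329°:   branch - wants cross < 0 → take C=(6.3665,-4.7747) (cross=-23.891)
θ=329°: ex = (C−B)/|BC| = (0.7345,-0.6786); ey = (0.6786,0.7345)
θ=329°: P = B + -1.79·ex + 3.07·ey = (4.1974,1.4094)

θ=44°: 5.26 5.41
θ=59°: 3.88 6.48
θ=62°: 3.53 6.68
θ=329°: 4.20 1.41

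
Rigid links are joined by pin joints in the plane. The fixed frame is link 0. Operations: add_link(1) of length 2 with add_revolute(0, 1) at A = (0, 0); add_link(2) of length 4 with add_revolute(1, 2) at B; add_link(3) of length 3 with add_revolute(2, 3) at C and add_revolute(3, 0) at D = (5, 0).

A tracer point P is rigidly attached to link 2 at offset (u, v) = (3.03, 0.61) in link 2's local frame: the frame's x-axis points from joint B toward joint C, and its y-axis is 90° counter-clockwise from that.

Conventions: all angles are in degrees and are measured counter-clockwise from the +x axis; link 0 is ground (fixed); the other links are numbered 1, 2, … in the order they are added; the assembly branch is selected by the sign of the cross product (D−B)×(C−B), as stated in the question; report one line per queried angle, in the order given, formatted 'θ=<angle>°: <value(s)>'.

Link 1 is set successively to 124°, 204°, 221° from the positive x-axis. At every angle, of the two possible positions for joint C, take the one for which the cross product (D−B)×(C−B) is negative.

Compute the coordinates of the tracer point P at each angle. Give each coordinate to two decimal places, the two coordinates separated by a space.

A=(0,0), D=(5.00,0)
θ=124°: B = A + 2.00·(cos124°, sin124°) = (-1.1184, 1.6581)
θ=124°: |BD| = 6.3391
θ=124°: circle(B,4.00) ∩ circle(D,3.00): a=3.7217, h=1.4660
θ=124°:   candidates: C₊=(2.8572,2.0996) cross=9.293; C₋=(2.0903,-0.7304) cross=-9.293
θ=124°:   branch - wants cross < 0 → take C=(2.0903,-0.7304) (cross=-9.293)
θ=124°: ex = (C−B)/|BC| = (0.8022,-0.5971); ey = (0.5971,0.8022)
θ=124°: P = B + 3.03·ex + 0.61·ey = (1.6764,0.3382)
θ=204°: B = A + 2.00·(cos204°, sin204°) = (-1.8271, -0.8135)
θ=204°: |BD| = 6.8754
θ=204°: circle(B,4.00) ∩ circle(D,3.00): a=3.9468, h=0.6505
θ=204°:   candidates: C₊=(2.0150,0.2994) cross=4.472; C₋=(2.1689,-0.9924) cross=-4.472
θ=204°:   branch - wants cross < 0 → take C=(2.1689,-0.9924) (cross=-4.472)
θ=204°: ex = (C−B)/|BC| = (0.9990,-0.0447); ey = (0.0447,0.9990)
θ=204°: P = B + 3.03·ex + 0.61·ey = (1.2272,-0.3396)
θ=221°: B = A + 2.00·(cos221°, sin221°) = (-1.5094, -1.3121)
θ=221°: |BD| = 6.6403
θ=221°: circle(B,4.00) ∩ circle(D,3.00): a=3.8473, h=1.0948
θ=221°:   candidates: C₊=(2.0456,0.5213) cross=7.270; C₋=(2.4783,-1.6251) cross=-7.270
θ=221°:   branch - wants cross < 0 → take C=(2.4783,-1.6251) (cross=-7.270)
θ=221°: ex = (C−B)/|BC| = (0.9969,-0.0783); ey = (0.0783,0.9969)
θ=221°: P = B + 3.03·ex + 0.61·ey = (1.5590,-0.9411)

θ=124°: 1.68 0.34
θ=204°: 1.23 -0.34
θ=221°: 1.56 -0.94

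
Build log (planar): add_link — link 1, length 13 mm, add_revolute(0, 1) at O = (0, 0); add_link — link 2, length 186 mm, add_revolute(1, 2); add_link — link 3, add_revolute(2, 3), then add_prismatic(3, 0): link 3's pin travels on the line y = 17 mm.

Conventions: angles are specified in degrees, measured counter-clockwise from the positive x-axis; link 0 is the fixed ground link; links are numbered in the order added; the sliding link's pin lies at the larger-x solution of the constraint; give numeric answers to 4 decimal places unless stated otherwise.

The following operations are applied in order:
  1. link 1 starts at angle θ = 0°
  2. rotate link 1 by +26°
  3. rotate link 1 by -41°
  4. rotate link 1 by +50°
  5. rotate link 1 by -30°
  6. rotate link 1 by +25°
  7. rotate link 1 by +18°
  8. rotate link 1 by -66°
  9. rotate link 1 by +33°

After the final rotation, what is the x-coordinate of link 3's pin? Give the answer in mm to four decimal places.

geometry: r = 13 mm, L = 186 mm, e = 17 mm; θ starts at 0°
rotate link 1 by +26°: θ ← 0° +26° = 26°
rotate link 1 by -41°: θ ← 26° -41° = -15°
rotate link 1 by +50°: θ ← -15° +50° = 35°
rotate link 1 by -30°: θ ← 35° -30° = 5°
rotate link 1 by +25°: θ ← 5° +25° = 30°
rotate link 1 by +18°: θ ← 30° +18° = 48°
rotate link 1 by -66°: θ ← 48° -66° = -18°
rotate link 1 by +33°: θ ← -18° +33° = 15°
crank pin P = (r cos θ, r sin θ) = (12.557036, 3.364648)
h = r sin θ − e = 3.364648 − 17 = -13.635352
x = r cos θ + √(L² − h²) = 12.557036 + 185.499534 = 198.056570

198.0566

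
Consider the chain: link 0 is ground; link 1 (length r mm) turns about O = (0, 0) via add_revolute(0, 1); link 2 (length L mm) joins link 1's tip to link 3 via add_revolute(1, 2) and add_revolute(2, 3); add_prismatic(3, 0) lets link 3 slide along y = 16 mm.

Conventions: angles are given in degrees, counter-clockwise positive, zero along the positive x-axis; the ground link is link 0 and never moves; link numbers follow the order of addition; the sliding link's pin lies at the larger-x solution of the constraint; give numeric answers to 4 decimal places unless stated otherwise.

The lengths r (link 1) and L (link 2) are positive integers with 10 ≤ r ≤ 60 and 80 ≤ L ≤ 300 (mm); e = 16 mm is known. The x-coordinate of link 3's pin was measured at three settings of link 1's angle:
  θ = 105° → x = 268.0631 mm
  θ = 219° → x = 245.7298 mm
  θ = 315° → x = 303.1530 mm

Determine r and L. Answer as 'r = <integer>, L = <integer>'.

constraint per measurement: (x − r cos θ)² + (r sin θ − e)² = L²
subtracting the θ₁ and θ₂ equations cancels the r² and L² terms:
r = (x₁² − x₂²) / (2[(x₁cos θ₁ + e sin θ₁) − (x₂cos θ₂ + e sin θ₂)]) = 38.9998 → r = 39
L² = (x₁ − r cos θ₁)² + (r sin θ₁ − e)² = 77840.9773 → L = 279.0000 → L = 279
check at θ₃=315°: x = 303.1530 (printed 303.1530) ✓

r = 39, L = 279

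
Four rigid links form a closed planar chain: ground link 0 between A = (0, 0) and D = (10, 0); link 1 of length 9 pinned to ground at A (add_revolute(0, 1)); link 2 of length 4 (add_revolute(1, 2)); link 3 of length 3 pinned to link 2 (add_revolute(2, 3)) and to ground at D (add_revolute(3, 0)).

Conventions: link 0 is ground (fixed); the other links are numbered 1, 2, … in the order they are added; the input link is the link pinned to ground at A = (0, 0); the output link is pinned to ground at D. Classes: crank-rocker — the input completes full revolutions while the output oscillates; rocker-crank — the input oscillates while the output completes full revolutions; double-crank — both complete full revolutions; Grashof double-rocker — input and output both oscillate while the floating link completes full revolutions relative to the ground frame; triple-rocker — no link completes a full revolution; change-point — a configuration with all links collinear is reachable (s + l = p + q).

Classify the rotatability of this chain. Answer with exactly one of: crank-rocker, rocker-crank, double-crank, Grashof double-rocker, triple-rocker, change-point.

lengths: ground=10, input=9, coupler=4, output=3
sorted: s=3 (shortest), l=10 (longest), p+q=13
s + l = 13 vs p + q = 13
s + l = p + q → change-point (collinear configuration reachable)

change-point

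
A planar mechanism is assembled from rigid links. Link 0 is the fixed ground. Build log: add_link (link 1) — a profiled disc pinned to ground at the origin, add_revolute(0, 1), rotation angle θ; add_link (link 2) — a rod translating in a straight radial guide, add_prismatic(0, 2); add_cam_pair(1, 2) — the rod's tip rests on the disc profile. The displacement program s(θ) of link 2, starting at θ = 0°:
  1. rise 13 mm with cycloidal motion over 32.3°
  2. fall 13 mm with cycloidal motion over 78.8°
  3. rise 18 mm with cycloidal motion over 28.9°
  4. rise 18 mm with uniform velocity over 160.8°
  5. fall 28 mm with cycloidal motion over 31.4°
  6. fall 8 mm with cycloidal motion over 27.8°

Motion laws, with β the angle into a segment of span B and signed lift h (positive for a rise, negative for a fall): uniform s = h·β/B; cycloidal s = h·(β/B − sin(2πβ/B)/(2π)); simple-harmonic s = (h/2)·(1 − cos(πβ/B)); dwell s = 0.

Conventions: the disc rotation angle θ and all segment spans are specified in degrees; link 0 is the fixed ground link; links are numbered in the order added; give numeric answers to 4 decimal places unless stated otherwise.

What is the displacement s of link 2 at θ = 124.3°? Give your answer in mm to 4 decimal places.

seg 1 [0°–32.3°] cycloidal, h=13: full span → s += 13 → s = 13.0000
seg 2 [32.3°–111.1°] cycloidal, h=-13: full span → s += -13 → s = 0.0000
seg 3 [111.1°–140°] cycloidal, h=18: θ=124.3° here. β=13.2, B=28.9. 18·(0.4567 − sin(2π·0.4567)/(2π)) = 7.4525 → s = 7.4525

7.4525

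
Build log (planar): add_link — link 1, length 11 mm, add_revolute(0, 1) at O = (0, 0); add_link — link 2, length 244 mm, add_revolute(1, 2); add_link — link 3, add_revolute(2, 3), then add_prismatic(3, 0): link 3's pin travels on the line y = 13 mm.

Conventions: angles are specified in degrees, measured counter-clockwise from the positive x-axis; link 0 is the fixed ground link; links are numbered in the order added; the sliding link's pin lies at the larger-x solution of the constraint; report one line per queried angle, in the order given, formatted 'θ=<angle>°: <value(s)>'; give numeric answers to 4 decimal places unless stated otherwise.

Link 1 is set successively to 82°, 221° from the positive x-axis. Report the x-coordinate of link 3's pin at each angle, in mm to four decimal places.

geometry: r = 11 mm, L = 244 mm, e = 13 mm
θ=82°: crank pin P = (r cos θ, r sin θ) = (1.530904, 10.892949)
θ=82°: h = r sin θ − e = 10.892949 − 13 = -2.107051
θ=82°: x = r cos θ + √(L² − h²) = 1.530904 + 243.990902 = 245.521806
θ=221°: crank pin P = (r cos θ, r sin θ) = (-8.301805, -7.216649)
θ=221°: h = r sin θ − e = -7.216649 − 13 = -20.216649
θ=221°: x = r cos θ + √(L² − h²) = -8.301805 + 243.161031 = 234.859226

θ=82°: 245.5218
θ=221°: 234.8592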